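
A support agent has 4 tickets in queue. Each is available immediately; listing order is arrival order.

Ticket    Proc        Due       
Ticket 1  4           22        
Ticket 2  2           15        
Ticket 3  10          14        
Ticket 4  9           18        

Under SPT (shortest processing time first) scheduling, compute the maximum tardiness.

11

SPT (increasing processing time): Ticket 2 Ticket 1 Ticket 4 Ticket 3.
Ticket 2: 0→2, due 15, tardiness 0
Ticket 1: 2→6, due 22, tardiness 0
Ticket 4: 6→15, due 18, tardiness 0
Ticket 3: 15→25, due 14, tardiness 11
Maximum = 11.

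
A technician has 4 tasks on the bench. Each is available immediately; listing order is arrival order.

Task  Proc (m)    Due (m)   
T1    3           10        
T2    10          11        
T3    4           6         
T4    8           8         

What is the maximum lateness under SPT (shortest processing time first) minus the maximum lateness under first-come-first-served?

SPT (increasing processing time): T1 T3 T4 T2.
T1: 0→3, due 10, lateness -7
T3: 3→7, due 6, lateness 1
T4: 7→15, due 8, lateness 7
T2: 15→25, due 11, lateness 14
Maximum = 14.
FIFO (arrival order): T1 T2 T3 T4.
T1: 0→3, due 10, lateness -7
T2: 3→13, due 11, lateness 2
T3: 13→17, due 6, lateness 11
T4: 17→25, due 8, lateness 17
Maximum = 17.
Difference = 14 − 17 = -3.

-3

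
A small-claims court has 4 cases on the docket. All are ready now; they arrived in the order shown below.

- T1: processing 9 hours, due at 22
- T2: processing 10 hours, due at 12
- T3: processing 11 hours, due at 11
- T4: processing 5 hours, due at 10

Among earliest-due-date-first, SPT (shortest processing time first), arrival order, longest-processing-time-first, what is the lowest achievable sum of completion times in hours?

EDD (increasing due date): T4 T3 T2 T1.
T4: 0→5
T3: 5→16
T2: 16→26
T1: 26→35
Sum = 5+16+26+35 = 82.
SPT (increasing processing time): T4 T1 T2 T3.
T4: 0→5
T1: 5→14
T2: 14→24
T3: 24→35
Sum = 5+14+24+35 = 78.
FIFO (arrival order): T1 T2 T3 T4.
T1: 0→9
T2: 9→19
T3: 19→30
T4: 30→35
Sum = 9+19+30+35 = 93.
LPT (decreasing processing time): T3 T2 T1 T4.
T3: 0→11
T2: 11→21
T1: 21→30
T4: 30→35
Sum = 11+21+30+35 = 97.
EDD 82, SPT 78, FIFO 93, LPT 97 → minimum 78.

78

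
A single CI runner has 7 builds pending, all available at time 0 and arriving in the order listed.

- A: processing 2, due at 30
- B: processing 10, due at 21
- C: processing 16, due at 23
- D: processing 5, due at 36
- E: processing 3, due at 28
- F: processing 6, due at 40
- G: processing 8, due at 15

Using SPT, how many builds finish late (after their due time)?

3

SPT (increasing processing time): A E D F G B C.
A: 0→2, due 30, tardiness 0
E: 2→5, due 28, tardiness 0
D: 5→10, due 36, tardiness 0
F: 10→16, due 40, tardiness 0
G: 16→24, due 15, tardiness 9
B: 24→34, due 21, tardiness 13
C: 34→50, due 23, tardiness 27
Late builds: 3.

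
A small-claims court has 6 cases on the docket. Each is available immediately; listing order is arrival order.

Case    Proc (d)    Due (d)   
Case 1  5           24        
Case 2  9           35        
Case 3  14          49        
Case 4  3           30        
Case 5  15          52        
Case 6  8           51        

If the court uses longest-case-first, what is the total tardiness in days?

LPT (decreasing processing time): Case 5 Case 3 Case 2 Case 6 Case 1 Case 4.
Case 5: 0→15, due 52, tardiness 0
Case 3: 15→29, due 49, tardiness 0
Case 2: 29→38, due 35, tardiness 3
Case 6: 38→46, due 51, tardiness 0
Case 1: 46→51, due 24, tardiness 27
Case 4: 51→54, due 30, tardiness 24
Sum = 0+0+3+0+27+24 = 54.

54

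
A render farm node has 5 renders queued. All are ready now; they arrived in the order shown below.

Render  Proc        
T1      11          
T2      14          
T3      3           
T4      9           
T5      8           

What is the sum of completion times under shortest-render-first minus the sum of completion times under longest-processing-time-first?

SPT (increasing processing time): T3 T5 T4 T1 T2.
T3: 0→3
T5: 3→11
T4: 11→20
T1: 20→31
T2: 31→45
Sum = 3+11+20+31+45 = 110.
LPT (decreasing processing time): T2 T1 T4 T5 T3.
T2: 0→14
T1: 14→25
T4: 25→34
T5: 34→42
T3: 42→45
Sum = 14+25+34+42+45 = 160.
Difference = 110 − 160 = -50.

-50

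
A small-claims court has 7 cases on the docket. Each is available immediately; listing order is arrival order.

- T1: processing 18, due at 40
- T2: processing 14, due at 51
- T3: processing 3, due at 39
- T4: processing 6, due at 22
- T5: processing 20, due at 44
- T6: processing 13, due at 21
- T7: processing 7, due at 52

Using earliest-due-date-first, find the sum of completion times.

EDD (increasing due date): T6 T4 T3 T1 T5 T2 T7.
T6: 0→13
T4: 13→19
T3: 19→22
T1: 22→40
T5: 40→60
T2: 60→74
T7: 74→81
Sum = 13+19+22+40+60+74+81 = 309.

309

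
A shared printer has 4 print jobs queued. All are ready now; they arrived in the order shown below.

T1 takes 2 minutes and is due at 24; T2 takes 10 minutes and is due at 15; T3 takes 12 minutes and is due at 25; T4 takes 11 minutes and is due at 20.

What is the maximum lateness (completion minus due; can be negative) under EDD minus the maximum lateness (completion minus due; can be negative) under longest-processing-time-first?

-8

EDD (increasing due date): T2 T4 T1 T3.
T2: 0→10, due 15, lateness -5
T4: 10→21, due 20, lateness 1
T1: 21→23, due 24, lateness -1
T3: 23→35, due 25, lateness 10
Maximum = 10.
LPT (decreasing processing time): T3 T4 T2 T1.
T3: 0→12, due 25, lateness -13
T4: 12→23, due 20, lateness 3
T2: 23→33, due 15, lateness 18
T1: 33→35, due 24, lateness 11
Maximum = 18.
Difference = 10 − 18 = -8.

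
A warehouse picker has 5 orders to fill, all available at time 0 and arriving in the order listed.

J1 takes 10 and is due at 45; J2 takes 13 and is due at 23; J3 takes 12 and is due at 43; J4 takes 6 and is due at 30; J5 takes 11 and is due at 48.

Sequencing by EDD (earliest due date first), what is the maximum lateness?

4

EDD (increasing due date): J2 J4 J3 J1 J5.
J2: 0→13, due 23, lateness -10
J4: 13→19, due 30, lateness -11
J3: 19→31, due 43, lateness -12
J1: 31→41, due 45, lateness -4
J5: 41→52, due 48, lateness 4
Maximum = 4.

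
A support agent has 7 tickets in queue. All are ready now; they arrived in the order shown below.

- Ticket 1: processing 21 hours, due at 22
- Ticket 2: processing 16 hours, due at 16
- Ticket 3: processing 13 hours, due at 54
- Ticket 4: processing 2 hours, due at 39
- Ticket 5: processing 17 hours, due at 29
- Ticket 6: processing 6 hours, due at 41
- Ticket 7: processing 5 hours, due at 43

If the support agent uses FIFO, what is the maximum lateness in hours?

40

FIFO (arrival order): Ticket 1 Ticket 2 Ticket 3 Ticket 4 Ticket 5 Ticket 6 Ticket 7.
Ticket 1: 0→21, due 22, lateness -1
Ticket 2: 21→37, due 16, lateness 21
Ticket 3: 37→50, due 54, lateness -4
Ticket 4: 50→52, due 39, lateness 13
Ticket 5: 52→69, due 29, lateness 40
Ticket 6: 69→75, due 41, lateness 34
Ticket 7: 75→80, due 43, lateness 37
Maximum = 40.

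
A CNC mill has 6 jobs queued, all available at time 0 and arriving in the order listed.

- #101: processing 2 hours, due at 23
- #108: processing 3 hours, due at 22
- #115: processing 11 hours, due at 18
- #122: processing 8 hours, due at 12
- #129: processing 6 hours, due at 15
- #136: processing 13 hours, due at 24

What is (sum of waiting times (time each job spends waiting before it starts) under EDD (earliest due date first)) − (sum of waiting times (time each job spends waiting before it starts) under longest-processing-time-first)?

-43

EDD (increasing due date): #122 #129 #115 #108 #101 #136.
#122: waits 0, runs 0→8
#129: waits 8, runs 8→14
#115: waits 14, runs 14→25
#108: waits 25, runs 25→28
#101: waits 28, runs 28→30
#136: waits 30, runs 30→43
Sum = 0+8+14+25+28+30 = 105.
LPT (decreasing processing time): #136 #115 #122 #129 #108 #101.
#136: waits 0, runs 0→13
#115: waits 13, runs 13→24
#122: waits 24, runs 24→32
#129: waits 32, runs 32→38
#108: waits 38, runs 38→41
#101: waits 41, runs 41→43
Sum = 0+13+24+32+38+41 = 148.
Difference = 105 − 148 = -43.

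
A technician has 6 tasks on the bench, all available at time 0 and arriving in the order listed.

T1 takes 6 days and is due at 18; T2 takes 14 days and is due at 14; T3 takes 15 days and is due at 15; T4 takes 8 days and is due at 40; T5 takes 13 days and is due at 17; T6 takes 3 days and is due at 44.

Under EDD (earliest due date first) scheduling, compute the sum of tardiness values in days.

EDD (increasing due date): T2 T3 T5 T1 T4 T6.
T2: 0→14, due 14, tardiness 0
T3: 14→29, due 15, tardiness 14
T5: 29→42, due 17, tardiness 25
T1: 42→48, due 18, tardiness 30
T4: 48→56, due 40, tardiness 16
T6: 56→59, due 44, tardiness 15
Sum = 0+14+25+30+16+15 = 100.

100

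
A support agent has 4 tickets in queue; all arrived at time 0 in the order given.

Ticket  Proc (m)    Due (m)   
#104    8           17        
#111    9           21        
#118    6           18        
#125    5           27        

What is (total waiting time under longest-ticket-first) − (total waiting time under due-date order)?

4

LPT (decreasing processing time): #111 #104 #118 #125.
#111: waits 0, runs 0→9
#104: waits 9, runs 9→17
#118: waits 17, runs 17→23
#125: waits 23, runs 23→28
Sum = 0+9+17+23 = 49.
EDD (increasing due date): #104 #118 #111 #125.
#104: waits 0, runs 0→8
#118: waits 8, runs 8→14
#111: waits 14, runs 14→23
#125: waits 23, runs 23→28
Sum = 0+8+14+23 = 45.
Difference = 49 − 45 = 4.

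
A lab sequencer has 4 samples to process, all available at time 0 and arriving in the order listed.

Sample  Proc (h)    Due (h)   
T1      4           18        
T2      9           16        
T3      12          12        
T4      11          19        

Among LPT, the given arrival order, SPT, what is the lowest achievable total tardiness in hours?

LPT (decreasing processing time): T3 T4 T2 T1.
T3: 0→12, due 12, tardiness 0
T4: 12→23, due 19, tardiness 4
T2: 23→32, due 16, tardiness 16
T1: 32→36, due 18, tardiness 18
Sum = 0+4+16+18 = 38.
FIFO (arrival order): T1 T2 T3 T4.
T1: 0→4, due 18, tardiness 0
T2: 4→13, due 16, tardiness 0
T3: 13→25, due 12, tardiness 13
T4: 25→36, due 19, tardiness 17
Sum = 0+0+13+17 = 30.
SPT (increasing processing time): T1 T2 T4 T3.
T1: 0→4, due 18, tardiness 0
T2: 4→13, due 16, tardiness 0
T4: 13→24, due 19, tardiness 5
T3: 24→36, due 12, tardiness 24
Sum = 0+0+5+24 = 29.
LPT 38, FIFO 30, SPT 29 → minimum 29.

29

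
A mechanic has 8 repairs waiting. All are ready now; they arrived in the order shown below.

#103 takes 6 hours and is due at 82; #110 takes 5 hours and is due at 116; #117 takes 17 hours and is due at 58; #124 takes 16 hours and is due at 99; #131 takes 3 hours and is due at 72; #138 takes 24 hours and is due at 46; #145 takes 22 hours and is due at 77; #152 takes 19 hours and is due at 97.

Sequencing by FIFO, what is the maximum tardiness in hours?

FIFO (arrival order): #103 #110 #117 #124 #131 #138 #145 #152.
#103: 0→6, due 82, tardiness 0
#110: 6→11, due 116, tardiness 0
#117: 11→28, due 58, tardiness 0
#124: 28→44, due 99, tardiness 0
#131: 44→47, due 72, tardiness 0
#138: 47→71, due 46, tardiness 25
#145: 71→93, due 77, tardiness 16
#152: 93→112, due 97, tardiness 15
Maximum = 25.

25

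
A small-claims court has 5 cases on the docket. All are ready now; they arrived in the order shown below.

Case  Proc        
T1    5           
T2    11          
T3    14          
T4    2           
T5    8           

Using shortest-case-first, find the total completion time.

90

SPT (increasing processing time): T4 T1 T5 T2 T3.
T4: 0→2
T1: 2→7
T5: 7→15
T2: 15→26
T3: 26→40
Sum = 2+7+15+26+40 = 90.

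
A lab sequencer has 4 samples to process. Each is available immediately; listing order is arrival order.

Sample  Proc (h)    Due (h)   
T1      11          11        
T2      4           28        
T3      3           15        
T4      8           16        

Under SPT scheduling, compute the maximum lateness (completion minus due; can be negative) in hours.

15

SPT (increasing processing time): T3 T2 T4 T1.
T3: 0→3, due 15, lateness -12
T2: 3→7, due 28, lateness -21
T4: 7→15, due 16, lateness -1
T1: 15→26, due 11, lateness 15
Maximum = 15.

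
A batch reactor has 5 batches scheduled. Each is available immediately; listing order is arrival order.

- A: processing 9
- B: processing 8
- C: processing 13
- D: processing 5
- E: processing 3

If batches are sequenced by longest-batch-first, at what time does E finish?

LPT (decreasing processing time): C A B D E.
C: 0→13
A: 13→22
B: 22→30
D: 30→35
E: 35→38

38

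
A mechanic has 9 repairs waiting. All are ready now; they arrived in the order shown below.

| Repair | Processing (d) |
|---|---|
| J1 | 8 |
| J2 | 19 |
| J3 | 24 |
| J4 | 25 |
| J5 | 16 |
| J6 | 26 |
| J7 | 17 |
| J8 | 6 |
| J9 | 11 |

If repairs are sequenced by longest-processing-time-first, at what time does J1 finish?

LPT (decreasing processing time): J6 J4 J3 J2 J7 J5 J9 J1 J8.
J6: 0→26
J4: 26→51
J3: 51→75
J2: 75→94
J7: 94→111
J5: 111→127
J9: 127→138
J1: 138→146

146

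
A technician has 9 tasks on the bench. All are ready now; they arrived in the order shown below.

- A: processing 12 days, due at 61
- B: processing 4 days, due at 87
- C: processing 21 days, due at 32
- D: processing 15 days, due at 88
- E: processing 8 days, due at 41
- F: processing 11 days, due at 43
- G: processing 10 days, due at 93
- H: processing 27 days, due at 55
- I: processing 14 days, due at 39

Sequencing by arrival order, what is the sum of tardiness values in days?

188

FIFO (arrival order): A B C D E F G H I.
A: 0→12, due 61, tardiness 0
B: 12→16, due 87, tardiness 0
C: 16→37, due 32, tardiness 5
D: 37→52, due 88, tardiness 0
E: 52→60, due 41, tardiness 19
F: 60→71, due 43, tardiness 28
G: 71→81, due 93, tardiness 0
H: 81→108, due 55, tardiness 53
I: 108→122, due 39, tardiness 83
Sum = 0+0+5+0+19+28+0+53+83 = 188.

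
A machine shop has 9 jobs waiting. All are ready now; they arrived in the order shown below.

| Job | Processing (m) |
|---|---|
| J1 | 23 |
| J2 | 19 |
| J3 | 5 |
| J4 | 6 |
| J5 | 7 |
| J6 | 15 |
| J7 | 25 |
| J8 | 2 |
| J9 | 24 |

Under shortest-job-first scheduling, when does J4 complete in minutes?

SPT (increasing processing time): J8 J3 J4 J5 J6 J2 J1 J9 J7.
J8: 0→2
J3: 2→7
J4: 7→13

13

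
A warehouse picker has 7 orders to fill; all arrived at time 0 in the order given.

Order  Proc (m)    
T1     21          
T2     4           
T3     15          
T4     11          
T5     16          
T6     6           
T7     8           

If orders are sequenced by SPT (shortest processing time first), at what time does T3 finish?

SPT (increasing processing time): T2 T6 T7 T4 T3 T5 T1.
T2: 0→4
T6: 4→10
T7: 10→18
T4: 18→29
T3: 29→44

44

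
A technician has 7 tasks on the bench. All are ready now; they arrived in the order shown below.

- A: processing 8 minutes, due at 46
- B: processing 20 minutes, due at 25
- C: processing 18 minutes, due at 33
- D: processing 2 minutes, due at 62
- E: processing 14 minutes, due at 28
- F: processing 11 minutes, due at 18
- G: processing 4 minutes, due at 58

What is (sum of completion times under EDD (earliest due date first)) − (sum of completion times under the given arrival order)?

31

EDD (increasing due date): F B E C A G D.
F: 0→11
B: 11→31
E: 31→45
C: 45→63
A: 63→71
G: 71→75
D: 75→77
Sum = 11+31+45+63+71+75+77 = 373.
FIFO (arrival order): A B C D E F G.
A: 0→8
B: 8→28
C: 28→46
D: 46→48
E: 48→62
F: 62→73
G: 73→77
Sum = 8+28+46+48+62+73+77 = 342.
Difference = 373 − 342 = 31.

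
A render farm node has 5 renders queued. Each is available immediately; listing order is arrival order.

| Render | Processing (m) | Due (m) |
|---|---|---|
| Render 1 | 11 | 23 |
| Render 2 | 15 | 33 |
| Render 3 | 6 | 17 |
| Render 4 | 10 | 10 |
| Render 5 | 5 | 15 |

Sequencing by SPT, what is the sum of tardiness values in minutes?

SPT (increasing processing time): Render 5 Render 3 Render 4 Render 1 Render 2.
Render 5: 0→5, due 15, tardiness 0
Render 3: 5→11, due 17, tardiness 0
Render 4: 11→21, due 10, tardiness 11
Render 1: 21→32, due 23, tardiness 9
Render 2: 32→47, due 33, tardiness 14
Sum = 0+0+11+9+14 = 34.

34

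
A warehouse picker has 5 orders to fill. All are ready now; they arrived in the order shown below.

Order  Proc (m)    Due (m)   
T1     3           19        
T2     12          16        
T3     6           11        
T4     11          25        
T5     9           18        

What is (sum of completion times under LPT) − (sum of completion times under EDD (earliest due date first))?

24

LPT (decreasing processing time): T2 T4 T5 T3 T1.
T2: 0→12
T4: 12→23
T5: 23→32
T3: 32→38
T1: 38→41
Sum = 12+23+32+38+41 = 146.
EDD (increasing due date): T3 T2 T5 T1 T4.
T3: 0→6
T2: 6→18
T5: 18→27
T1: 27→30
T4: 30→41
Sum = 6+18+27+30+41 = 122.
Difference = 146 − 122 = 24.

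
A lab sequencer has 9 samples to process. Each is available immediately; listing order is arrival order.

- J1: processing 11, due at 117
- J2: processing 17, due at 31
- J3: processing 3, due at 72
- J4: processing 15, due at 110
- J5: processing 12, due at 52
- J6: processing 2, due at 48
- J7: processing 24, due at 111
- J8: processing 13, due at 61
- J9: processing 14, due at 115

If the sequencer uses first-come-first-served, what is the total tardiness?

FIFO (arrival order): J1 J2 J3 J4 J5 J6 J7 J8 J9.
J1: 0→11, due 117, tardiness 0
J2: 11→28, due 31, tardiness 0
J3: 28→31, due 72, tardiness 0
J4: 31→46, due 110, tardiness 0
J5: 46→58, due 52, tardiness 6
J6: 58→60, due 48, tardiness 12
J7: 60→84, due 111, tardiness 0
J8: 84→97, due 61, tardiness 36
J9: 97→111, due 115, tardiness 0
Sum = 0+0+0+0+6+12+0+36+0 = 54.

54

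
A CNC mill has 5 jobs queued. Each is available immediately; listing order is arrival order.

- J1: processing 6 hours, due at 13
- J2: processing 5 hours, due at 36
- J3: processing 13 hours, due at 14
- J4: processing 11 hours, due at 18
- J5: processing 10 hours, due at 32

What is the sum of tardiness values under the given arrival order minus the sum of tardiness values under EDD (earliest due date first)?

6

FIFO (arrival order): J1 J2 J3 J4 J5.
J1: 0→6, due 13, tardiness 0
J2: 6→11, due 36, tardiness 0
J3: 11→24, due 14, tardiness 10
J4: 24→35, due 18, tardiness 17
J5: 35→45, due 32, tardiness 13
Sum = 0+0+10+17+13 = 40.
EDD (increasing due date): J1 J3 J4 J5 J2.
J1: 0→6, due 13, tardiness 0
J3: 6→19, due 14, tardiness 5
J4: 19→30, due 18, tardiness 12
J5: 30→40, due 32, tardiness 8
J2: 40→45, due 36, tardiness 9
Sum = 0+5+12+8+9 = 34.
Difference = 40 − 34 = 6.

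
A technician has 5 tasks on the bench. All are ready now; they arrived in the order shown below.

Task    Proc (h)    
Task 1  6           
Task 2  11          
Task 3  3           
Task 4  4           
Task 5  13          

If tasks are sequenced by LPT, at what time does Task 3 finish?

37

LPT (decreasing processing time): Task 5 Task 2 Task 1 Task 4 Task 3.
Task 5: 0→13
Task 2: 13→24
Task 1: 24→30
Task 4: 30→34
Task 3: 34→37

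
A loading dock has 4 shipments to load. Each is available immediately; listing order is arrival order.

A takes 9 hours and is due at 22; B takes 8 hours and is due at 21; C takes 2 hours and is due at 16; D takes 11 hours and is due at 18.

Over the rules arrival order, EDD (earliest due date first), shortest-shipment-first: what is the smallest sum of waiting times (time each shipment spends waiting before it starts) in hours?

31

FIFO (arrival order): A B C D.
A: waits 0, runs 0→9
B: waits 9, runs 9→17
C: waits 17, runs 17→19
D: waits 19, runs 19→30
Sum = 0+9+17+19 = 45.
EDD (increasing due date): C D B A.
C: waits 0, runs 0→2
D: waits 2, runs 2→13
B: waits 13, runs 13→21
A: waits 21, runs 21→30
Sum = 0+2+13+21 = 36.
SPT (increasing processing time): C B A D.
C: waits 0, runs 0→2
B: waits 2, runs 2→10
A: waits 10, runs 10→19
D: waits 19, runs 19→30
Sum = 0+2+10+19 = 31.
FIFO 45, EDD 36, SPT 31 → minimum 31.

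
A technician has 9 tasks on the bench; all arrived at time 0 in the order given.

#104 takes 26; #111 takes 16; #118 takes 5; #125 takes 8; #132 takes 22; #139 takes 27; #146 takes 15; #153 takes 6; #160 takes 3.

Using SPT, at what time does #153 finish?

SPT (increasing processing time): #160 #118 #153 #125 #146 #111 #132 #104 #139.
#160: 0→3
#118: 3→8
#153: 8→14

14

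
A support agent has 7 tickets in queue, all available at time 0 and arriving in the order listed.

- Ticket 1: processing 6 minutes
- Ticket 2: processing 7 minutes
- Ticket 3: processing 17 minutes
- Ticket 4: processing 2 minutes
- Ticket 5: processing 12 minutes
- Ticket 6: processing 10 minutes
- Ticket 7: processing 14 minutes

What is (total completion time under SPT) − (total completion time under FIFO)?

SPT (increasing processing time): Ticket 4 Ticket 1 Ticket 2 Ticket 6 Ticket 5 Ticket 7 Ticket 3.
Ticket 4: 0→2
Ticket 1: 2→8
Ticket 2: 8→15
Ticket 6: 15→25
Ticket 5: 25→37
Ticket 7: 37→51
Ticket 3: 51→68
Sum = 2+8+15+25+37+51+68 = 206.
FIFO (arrival order): Ticket 1 Ticket 2 Ticket 3 Ticket 4 Ticket 5 Ticket 6 Ticket 7.
Ticket 1: 0→6
Ticket 2: 6→13
Ticket 3: 13→30
Ticket 4: 30→32
Ticket 5: 32→44
Ticket 6: 44→54
Ticket 7: 54→68
Sum = 6+13+30+32+44+54+68 = 247.
Difference = 206 − 247 = -41.

-41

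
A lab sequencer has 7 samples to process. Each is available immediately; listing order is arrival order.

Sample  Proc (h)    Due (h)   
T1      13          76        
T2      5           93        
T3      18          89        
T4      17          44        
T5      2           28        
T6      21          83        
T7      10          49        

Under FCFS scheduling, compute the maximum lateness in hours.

FIFO (arrival order): T1 T2 T3 T4 T5 T6 T7.
T1: 0→13, due 76, lateness -63
T2: 13→18, due 93, lateness -75
T3: 18→36, due 89, lateness -53
T4: 36→53, due 44, lateness 9
T5: 53→55, due 28, lateness 27
T6: 55→76, due 83, lateness -7
T7: 76→86, due 49, lateness 37
Maximum = 37.

37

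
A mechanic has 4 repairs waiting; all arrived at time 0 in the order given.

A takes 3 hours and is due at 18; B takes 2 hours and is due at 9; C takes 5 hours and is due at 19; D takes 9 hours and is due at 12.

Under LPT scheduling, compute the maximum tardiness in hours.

LPT (decreasing processing time): D C A B.
D: 0→9, due 12, tardiness 0
C: 9→14, due 19, tardiness 0
A: 14→17, due 18, tardiness 0
B: 17→19, due 9, tardiness 10
Maximum = 10.

10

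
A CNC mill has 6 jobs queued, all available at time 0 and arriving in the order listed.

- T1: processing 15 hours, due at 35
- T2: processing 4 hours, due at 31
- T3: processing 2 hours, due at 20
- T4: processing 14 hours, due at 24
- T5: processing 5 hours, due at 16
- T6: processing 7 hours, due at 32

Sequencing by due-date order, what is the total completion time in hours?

137

EDD (increasing due date): T5 T3 T4 T2 T6 T1.
T5: 0→5
T3: 5→7
T4: 7→21
T2: 21→25
T6: 25→32
T1: 32→47
Sum = 5+7+21+25+32+47 = 137.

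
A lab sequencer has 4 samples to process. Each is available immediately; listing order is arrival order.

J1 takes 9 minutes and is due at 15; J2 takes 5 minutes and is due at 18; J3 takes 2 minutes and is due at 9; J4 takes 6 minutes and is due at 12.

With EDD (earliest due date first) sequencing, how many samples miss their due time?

2

EDD (increasing due date): J3 J4 J1 J2.
J3: 0→2, due 9, tardiness 0
J4: 2→8, due 12, tardiness 0
J1: 8→17, due 15, tardiness 2
J2: 17→22, due 18, tardiness 4
Late samples: 2.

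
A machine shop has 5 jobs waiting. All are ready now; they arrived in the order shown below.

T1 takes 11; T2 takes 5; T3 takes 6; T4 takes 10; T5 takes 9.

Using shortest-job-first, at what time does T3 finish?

11

SPT (increasing processing time): T2 T3 T5 T4 T1.
T2: 0→5
T3: 5→11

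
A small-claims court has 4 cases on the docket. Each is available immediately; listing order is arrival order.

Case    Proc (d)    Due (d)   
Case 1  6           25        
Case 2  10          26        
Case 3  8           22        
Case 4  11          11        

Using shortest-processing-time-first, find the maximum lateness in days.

24

SPT (increasing processing time): Case 1 Case 3 Case 2 Case 4.
Case 1: 0→6, due 25, lateness -19
Case 3: 6→14, due 22, lateness -8
Case 2: 14→24, due 26, lateness -2
Case 4: 24→35, due 11, lateness 24
Maximum = 24.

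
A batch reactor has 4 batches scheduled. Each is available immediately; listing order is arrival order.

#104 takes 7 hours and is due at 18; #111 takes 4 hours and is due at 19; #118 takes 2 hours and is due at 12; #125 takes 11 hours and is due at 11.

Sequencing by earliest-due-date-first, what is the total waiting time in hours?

44

EDD (increasing due date): #125 #118 #104 #111.
#125: waits 0, runs 0→11
#118: waits 11, runs 11→13
#104: waits 13, runs 13→20
#111: waits 20, runs 20→24
Sum = 0+11+13+20 = 44.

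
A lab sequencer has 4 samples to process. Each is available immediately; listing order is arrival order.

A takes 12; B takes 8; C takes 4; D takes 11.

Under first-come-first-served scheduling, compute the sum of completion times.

FIFO (arrival order): A B C D.
A: 0→12
B: 12→20
C: 20→24
D: 24→35
Sum = 12+20+24+35 = 91.

91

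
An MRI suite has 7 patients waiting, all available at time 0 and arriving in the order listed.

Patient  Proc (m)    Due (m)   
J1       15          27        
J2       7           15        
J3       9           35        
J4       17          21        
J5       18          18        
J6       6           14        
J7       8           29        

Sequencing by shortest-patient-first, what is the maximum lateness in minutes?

62

SPT (increasing processing time): J6 J2 J7 J3 J1 J4 J5.
J6: 0→6, due 14, lateness -8
J2: 6→13, due 15, lateness -2
J7: 13→21, due 29, lateness -8
J3: 21→30, due 35, lateness -5
J1: 30→45, due 27, lateness 18
J4: 45→62, due 21, lateness 41
J5: 62→80, due 18, lateness 62
Maximum = 62.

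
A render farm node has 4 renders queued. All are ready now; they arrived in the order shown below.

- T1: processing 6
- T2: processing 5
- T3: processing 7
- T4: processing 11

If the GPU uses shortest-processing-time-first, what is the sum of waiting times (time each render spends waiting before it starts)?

34

SPT (increasing processing time): T2 T1 T3 T4.
T2: waits 0, runs 0→5
T1: waits 5, runs 5→11
T3: waits 11, runs 11→18
T4: waits 18, runs 18→29
Sum = 0+5+11+18 = 34.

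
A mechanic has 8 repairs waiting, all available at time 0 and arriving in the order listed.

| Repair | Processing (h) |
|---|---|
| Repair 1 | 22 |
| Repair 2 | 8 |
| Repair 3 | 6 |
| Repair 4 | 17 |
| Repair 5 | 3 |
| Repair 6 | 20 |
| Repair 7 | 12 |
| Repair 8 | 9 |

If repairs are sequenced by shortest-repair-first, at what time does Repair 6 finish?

75

SPT (increasing processing time): Repair 5 Repair 3 Repair 2 Repair 8 Repair 7 Repair 4 Repair 6 Repair 1.
Repair 5: 0→3
Repair 3: 3→9
Repair 2: 9→17
Repair 8: 17→26
Repair 7: 26→38
Repair 4: 38→55
Repair 6: 55→75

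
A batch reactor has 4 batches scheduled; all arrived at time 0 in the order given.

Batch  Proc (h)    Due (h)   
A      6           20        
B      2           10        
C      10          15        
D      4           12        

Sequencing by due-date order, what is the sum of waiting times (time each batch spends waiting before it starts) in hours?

EDD (increasing due date): B D C A.
B: waits 0, runs 0→2
D: waits 2, runs 2→6
C: waits 6, runs 6→16
A: waits 16, runs 16→22
Sum = 0+2+6+16 = 24.

24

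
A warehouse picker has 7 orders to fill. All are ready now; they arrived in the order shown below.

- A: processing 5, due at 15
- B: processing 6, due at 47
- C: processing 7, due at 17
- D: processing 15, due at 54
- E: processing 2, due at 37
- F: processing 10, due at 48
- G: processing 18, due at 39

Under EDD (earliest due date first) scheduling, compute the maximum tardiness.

9

EDD (increasing due date): A C E G B F D.
A: 0→5, due 15, tardiness 0
C: 5→12, due 17, tardiness 0
E: 12→14, due 37, tardiness 0
G: 14→32, due 39, tardiness 0
B: 32→38, due 47, tardiness 0
F: 38→48, due 48, tardiness 0
D: 48→63, due 54, tardiness 9
Maximum = 9.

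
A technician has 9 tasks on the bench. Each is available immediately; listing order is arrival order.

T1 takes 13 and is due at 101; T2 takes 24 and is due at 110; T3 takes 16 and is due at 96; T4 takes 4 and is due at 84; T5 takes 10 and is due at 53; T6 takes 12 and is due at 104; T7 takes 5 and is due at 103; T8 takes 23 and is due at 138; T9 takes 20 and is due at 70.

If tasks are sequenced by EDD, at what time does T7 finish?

68

EDD (increasing due date): T5 T9 T4 T3 T1 T7 T6 T2 T8.
T5: 0→10
T9: 10→30
T4: 30→34
T3: 34→50
T1: 50→63
T7: 63→68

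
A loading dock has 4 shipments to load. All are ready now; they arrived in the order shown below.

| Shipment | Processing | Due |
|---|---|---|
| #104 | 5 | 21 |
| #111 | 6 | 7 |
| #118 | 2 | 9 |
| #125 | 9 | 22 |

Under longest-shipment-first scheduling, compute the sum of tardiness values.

LPT (decreasing processing time): #125 #111 #104 #118.
#125: 0→9, due 22, tardiness 0
#111: 9→15, due 7, tardiness 8
#104: 15→20, due 21, tardiness 0
#118: 20→22, due 9, tardiness 13
Sum = 0+8+0+13 = 21.

21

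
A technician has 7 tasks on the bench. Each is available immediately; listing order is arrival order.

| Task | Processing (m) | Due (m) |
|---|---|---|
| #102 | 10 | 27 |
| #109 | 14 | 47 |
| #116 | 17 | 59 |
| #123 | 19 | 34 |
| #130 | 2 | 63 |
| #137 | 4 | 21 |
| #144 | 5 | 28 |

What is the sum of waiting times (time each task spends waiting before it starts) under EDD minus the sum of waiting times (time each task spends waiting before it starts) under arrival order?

-67

EDD (increasing due date): #137 #102 #144 #123 #109 #116 #130.
#137: waits 0, runs 0→4
#102: waits 4, runs 4→14
#144: waits 14, runs 14→19
#123: waits 19, runs 19→38
#109: waits 38, runs 38→52
#116: waits 52, runs 52→69
#130: waits 69, runs 69→71
Sum = 0+4+14+19+38+52+69 = 196.
FIFO (arrival order): #102 #109 #116 #123 #130 #137 #144.
#102: waits 0, runs 0→10
#109: waits 10, runs 10→24
#116: waits 24, runs 24→41
#123: waits 41, runs 41→60
#130: waits 60, runs 60→62
#137: waits 62, runs 62→66
#144: waits 66, runs 66→71
Sum = 0+10+24+41+60+62+66 = 263.
Difference = 196 − 263 = -67.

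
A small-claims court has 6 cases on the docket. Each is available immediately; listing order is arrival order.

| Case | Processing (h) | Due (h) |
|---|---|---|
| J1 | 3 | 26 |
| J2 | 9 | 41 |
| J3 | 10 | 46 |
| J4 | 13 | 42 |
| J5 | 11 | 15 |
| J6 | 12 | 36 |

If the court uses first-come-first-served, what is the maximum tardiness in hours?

FIFO (arrival order): J1 J2 J3 J4 J5 J6.
J1: 0→3, due 26, tardiness 0
J2: 3→12, due 41, tardiness 0
J3: 12→22, due 46, tardiness 0
J4: 22→35, due 42, tardiness 0
J5: 35→46, due 15, tardiness 31
J6: 46→58, due 36, tardiness 22
Maximum = 31.

31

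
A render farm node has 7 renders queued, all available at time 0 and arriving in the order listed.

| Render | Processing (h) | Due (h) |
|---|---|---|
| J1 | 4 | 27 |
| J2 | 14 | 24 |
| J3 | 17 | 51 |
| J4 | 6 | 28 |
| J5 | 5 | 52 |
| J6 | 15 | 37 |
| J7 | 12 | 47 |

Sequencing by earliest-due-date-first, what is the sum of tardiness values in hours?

44

EDD (increasing due date): J2 J1 J4 J6 J7 J3 J5.
J2: 0→14, due 24, tardiness 0
J1: 14→18, due 27, tardiness 0
J4: 18→24, due 28, tardiness 0
J6: 24→39, due 37, tardiness 2
J7: 39→51, due 47, tardiness 4
J3: 51→68, due 51, tardiness 17
J5: 68→73, due 52, tardiness 21
Sum = 0+0+0+2+4+17+21 = 44.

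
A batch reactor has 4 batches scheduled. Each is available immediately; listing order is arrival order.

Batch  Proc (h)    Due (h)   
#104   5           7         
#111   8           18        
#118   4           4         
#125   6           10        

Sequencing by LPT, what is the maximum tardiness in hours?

19

LPT (decreasing processing time): #111 #125 #104 #118.
#111: 0→8, due 18, tardiness 0
#125: 8→14, due 10, tardiness 4
#104: 14→19, due 7, tardiness 12
#118: 19→23, due 4, tardiness 19
Maximum = 19.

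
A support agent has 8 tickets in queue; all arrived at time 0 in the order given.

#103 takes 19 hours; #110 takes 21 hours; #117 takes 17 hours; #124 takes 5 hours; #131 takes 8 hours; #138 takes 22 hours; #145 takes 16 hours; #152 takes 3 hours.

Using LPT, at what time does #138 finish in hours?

22

LPT (decreasing processing time): #138 #110 #103 #117 #145 #131 #124 #152.
#138: 0→22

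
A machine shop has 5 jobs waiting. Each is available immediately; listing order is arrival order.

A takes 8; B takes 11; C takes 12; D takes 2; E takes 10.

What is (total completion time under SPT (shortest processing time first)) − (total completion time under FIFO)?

SPT (increasing processing time): D A E B C.
D: 0→2
A: 2→10
E: 10→20
B: 20→31
C: 31→43
Sum = 2+10+20+31+43 = 106.
FIFO (arrival order): A B C D E.
A: 0→8
B: 8→19
C: 19→31
D: 31→33
E: 33→43
Sum = 8+19+31+33+43 = 134.
Difference = 106 − 134 = -28.

-28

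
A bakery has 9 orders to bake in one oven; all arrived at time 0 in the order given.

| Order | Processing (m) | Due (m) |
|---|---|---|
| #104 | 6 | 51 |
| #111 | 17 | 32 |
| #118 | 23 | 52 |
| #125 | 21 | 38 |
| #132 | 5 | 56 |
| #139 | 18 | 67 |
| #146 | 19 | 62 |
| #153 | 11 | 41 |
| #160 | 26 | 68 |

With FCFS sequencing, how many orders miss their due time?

6

FIFO (arrival order): #104 #111 #118 #125 #132 #139 #146 #153 #160.
#104: 0→6, due 51, tardiness 0
#111: 6→23, due 32, tardiness 0
#118: 23→46, due 52, tardiness 0
#125: 46→67, due 38, tardiness 29
#132: 67→72, due 56, tardiness 16
#139: 72→90, due 67, tardiness 23
#146: 90→109, due 62, tardiness 47
#153: 109→120, due 41, tardiness 79
#160: 120→146, due 68, tardiness 78
Late orders: 6.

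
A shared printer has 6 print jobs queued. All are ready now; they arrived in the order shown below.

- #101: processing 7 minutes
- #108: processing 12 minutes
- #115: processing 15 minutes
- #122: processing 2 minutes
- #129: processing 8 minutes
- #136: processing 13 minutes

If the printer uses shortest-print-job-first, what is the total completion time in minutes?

156

SPT (increasing processing time): #122 #101 #129 #108 #136 #115.
#122: 0→2
#101: 2→9
#129: 9→17
#108: 17→29
#136: 29→42
#115: 42→57
Sum = 2+9+17+29+42+57 = 156.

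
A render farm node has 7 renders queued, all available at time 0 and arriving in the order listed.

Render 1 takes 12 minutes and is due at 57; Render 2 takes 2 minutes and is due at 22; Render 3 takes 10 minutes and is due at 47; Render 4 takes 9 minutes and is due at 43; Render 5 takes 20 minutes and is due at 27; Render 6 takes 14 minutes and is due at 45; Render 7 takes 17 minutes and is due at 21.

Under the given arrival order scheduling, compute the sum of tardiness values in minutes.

111

FIFO (arrival order): Render 1 Render 2 Render 3 Render 4 Render 5 Render 6 Render 7.
Render 1: 0→12, due 57, tardiness 0
Render 2: 12→14, due 22, tardiness 0
Render 3: 14→24, due 47, tardiness 0
Render 4: 24→33, due 43, tardiness 0
Render 5: 33→53, due 27, tardiness 26
Render 6: 53→67, due 45, tardiness 22
Render 7: 67→84, due 21, tardiness 63
Sum = 0+0+0+0+26+22+63 = 111.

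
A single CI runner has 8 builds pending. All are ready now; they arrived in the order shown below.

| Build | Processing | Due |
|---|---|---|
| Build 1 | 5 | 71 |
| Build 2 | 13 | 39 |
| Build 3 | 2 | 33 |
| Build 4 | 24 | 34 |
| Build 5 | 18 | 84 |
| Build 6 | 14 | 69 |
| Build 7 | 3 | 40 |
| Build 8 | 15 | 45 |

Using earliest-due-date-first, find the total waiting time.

EDD (increasing due date): Build 3 Build 4 Build 2 Build 7 Build 8 Build 6 Build 1 Build 5.
Build 3: waits 0, runs 0→2
Build 4: waits 2, runs 2→26
Build 2: waits 26, runs 26→39
Build 7: waits 39, runs 39→42
Build 8: waits 42, runs 42→57
Build 6: waits 57, runs 57→71
Build 1: waits 71, runs 71→76
Build 5: waits 76, runs 76→94
Sum = 0+2+26+39+42+57+71+76 = 313.

313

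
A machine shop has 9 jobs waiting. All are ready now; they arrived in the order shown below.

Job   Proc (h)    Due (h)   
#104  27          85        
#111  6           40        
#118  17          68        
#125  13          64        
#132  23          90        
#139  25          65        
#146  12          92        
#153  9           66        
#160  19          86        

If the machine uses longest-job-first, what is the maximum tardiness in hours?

111

LPT (decreasing processing time): #104 #139 #132 #160 #118 #125 #146 #153 #111.
#104: 0→27, due 85, tardiness 0
#139: 27→52, due 65, tardiness 0
#132: 52→75, due 90, tardiness 0
#160: 75→94, due 86, tardiness 8
#118: 94→111, due 68, tardiness 43
#125: 111→124, due 64, tardiness 60
#146: 124→136, due 92, tardiness 44
#153: 136→145, due 66, tardiness 79
#111: 145→151, due 40, tardiness 111
Maximum = 111.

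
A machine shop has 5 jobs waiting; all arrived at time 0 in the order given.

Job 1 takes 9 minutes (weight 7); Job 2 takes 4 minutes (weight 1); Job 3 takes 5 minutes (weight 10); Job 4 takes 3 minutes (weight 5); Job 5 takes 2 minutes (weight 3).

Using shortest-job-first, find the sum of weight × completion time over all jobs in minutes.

341

SPT (increasing processing time): Job 5 Job 4 Job 2 Job 3 Job 1.
Job 5: finishes 2, weight 3, w·C = 6
Job 4: finishes 5, weight 5, w·C = 25
Job 2: finishes 9, weight 1, w·C = 9
Job 3: finishes 14, weight 10, w·C = 140
Job 1: finishes 23, weight 7, w·C = 161
Sum = 6+25+9+140+161 = 341.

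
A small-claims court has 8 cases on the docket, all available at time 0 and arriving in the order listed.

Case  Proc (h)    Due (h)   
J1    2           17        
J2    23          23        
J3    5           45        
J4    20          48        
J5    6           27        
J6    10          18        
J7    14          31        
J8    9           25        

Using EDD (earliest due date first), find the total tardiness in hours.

EDD (increasing due date): J1 J6 J2 J8 J5 J7 J3 J4.
J1: 0→2, due 17, tardiness 0
J6: 2→12, due 18, tardiness 0
J2: 12→35, due 23, tardiness 12
J8: 35→44, due 25, tardiness 19
J5: 44→50, due 27, tardiness 23
J7: 50→64, due 31, tardiness 33
J3: 64→69, due 45, tardiness 24
J4: 69→89, due 48, tardiness 41
Sum = 0+0+12+19+23+33+24+41 = 152.

152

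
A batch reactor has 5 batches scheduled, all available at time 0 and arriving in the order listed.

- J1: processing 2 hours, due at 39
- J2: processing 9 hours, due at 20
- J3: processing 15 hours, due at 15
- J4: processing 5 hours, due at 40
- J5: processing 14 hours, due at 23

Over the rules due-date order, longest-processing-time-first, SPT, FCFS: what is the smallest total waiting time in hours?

55

EDD (increasing due date): J3 J2 J5 J1 J4.
J3: waits 0, runs 0→15
J2: waits 15, runs 15→24
J5: waits 24, runs 24→38
J1: waits 38, runs 38→40
J4: waits 40, runs 40→45
Sum = 0+15+24+38+40 = 117.
LPT (decreasing processing time): J3 J5 J2 J4 J1.
J3: waits 0, runs 0→15
J5: waits 15, runs 15→29
J2: waits 29, runs 29→38
J4: waits 38, runs 38→43
J1: waits 43, runs 43→45
Sum = 0+15+29+38+43 = 125.
SPT (increasing processing time): J1 J4 J2 J5 J3.
J1: waits 0, runs 0→2
J4: waits 2, runs 2→7
J2: waits 7, runs 7→16
J5: waits 16, runs 16→30
J3: waits 30, runs 30→45
Sum = 0+2+7+16+30 = 55.
FIFO (arrival order): J1 J2 J3 J4 J5.
J1: waits 0, runs 0→2
J2: waits 2, runs 2→11
J3: waits 11, runs 11→26
J4: waits 26, runs 26→31
J5: waits 31, runs 31→45
Sum = 0+2+11+26+31 = 70.
EDD 117, LPT 125, SPT 55, FIFO 70 → minimum 55.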